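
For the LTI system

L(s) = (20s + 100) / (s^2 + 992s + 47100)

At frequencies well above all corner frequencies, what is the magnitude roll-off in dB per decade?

Each pole contributes −20 dB/decade at high frequency; each zero contributes +20 dB/decade.
Net: 1 zero(s) − 2 pole(s) → -20 dB/decade.

-20 dB/decade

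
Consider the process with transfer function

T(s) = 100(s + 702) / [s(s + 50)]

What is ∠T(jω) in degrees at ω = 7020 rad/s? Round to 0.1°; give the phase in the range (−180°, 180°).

-95.3°

At s = jω = j7020:
zero (s+702): 702 + j7020 → |·| = √(702²+7020²) = √49773204 ≈ 7055, ∠ = arctan(7020/702) ≈ 84.29°
pole (s+50): 50 + j7020 → |·| = √(50²+7020²) = √49282900 ≈ 7020.2, ∠ = arctan(7020/50) ≈ 89.59°
pole at origin: |s| = 7020, ∠ = 90.00° (in denominator)
∠T = 84.29° − 179.59° = -95.30°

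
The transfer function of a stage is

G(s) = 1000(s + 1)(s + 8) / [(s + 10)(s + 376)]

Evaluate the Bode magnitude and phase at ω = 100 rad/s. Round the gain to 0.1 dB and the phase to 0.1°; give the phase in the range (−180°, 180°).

48.2 dB, 75.7°

At s = jω = j100:
zero (s+1): 1 + j100 → |·| = √(1²+100²) = √10001 ≈ 100, ∠ = arctan(100/1) ≈ 89.43°
zero (s+8): 8 + j100 → |·| = √(8²+100²) = √10064 ≈ 100.32, ∠ = arctan(100/8) ≈ 85.43°
pole (s+10): 10 + j100 → |·| = √(10²+100²) = √10100 ≈ 100.5, ∠ = arctan(100/10) ≈ 84.29°
pole (s+376): 376 + j100 → |·| = √(376²+100²) = √151376 ≈ 389.07, ∠ = arctan(100/376) ≈ 14.89°
|G| = 1000 · 10032 / 39102 ≈ 256.56
Gain = 20 log₁₀(256.56) ≈ 48.18 dB
∠G = 174.86° − 99.18° = 75.68°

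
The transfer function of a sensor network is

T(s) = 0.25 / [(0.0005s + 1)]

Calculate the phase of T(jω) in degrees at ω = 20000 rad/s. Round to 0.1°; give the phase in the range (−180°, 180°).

At ω = 20000 rad/s:
pole (1 + j20000·0.0005) = 1 + j10 → |·| ≈ 10.05, ∠ ≈ 84.29°
∠T = (0°) − (84.29°) = -84.29°

-84.3°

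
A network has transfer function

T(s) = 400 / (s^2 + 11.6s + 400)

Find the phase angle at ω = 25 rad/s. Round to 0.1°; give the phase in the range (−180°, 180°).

-127.8°

At s = jω = j25:
quadratic: (j25)² + 11.6·j25 + 400 = -225 + j290 → |·| ≈ 367.05, ∠ ≈ 127.81°
∠T = 0.00° − 127.81° = -127.81°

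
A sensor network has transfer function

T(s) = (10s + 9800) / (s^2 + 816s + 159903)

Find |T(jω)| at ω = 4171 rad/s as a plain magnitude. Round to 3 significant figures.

Substitute s = j4171:
Numerator: 10(j4171) + 9800 = 9800 + j41710
Denominator: (j4171)^2 + 816(j4171) + 159903 = -17237338 + j3403536
|N| = √(9800² + 41710²) ≈ 42846, ∠N ≈ 76.78°
|D| = √(17237338² + 3403536²) ≈ 1.757e+07, ∠D ≈ 168.83°
|T| = 42846 / 1.757e+07 ≈ 0.0024386

0.00244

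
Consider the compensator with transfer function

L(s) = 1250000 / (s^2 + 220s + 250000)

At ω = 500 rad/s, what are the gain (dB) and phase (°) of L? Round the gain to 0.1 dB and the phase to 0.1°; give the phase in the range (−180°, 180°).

21.1 dB, -90.0°

At s = jω = j500:
quadratic: (j500)² + 220·j500 + 250000 = 0 + j110000 → |·| ≈ 1.1e+05, ∠ ≈ 90.00°
|L| = 1250000 / 1.1e+05 ≈ 11.364
Gain = 20 log₁₀(11.364) ≈ 21.11 dB
∠L = 0.00° − 90.00° = -90.00°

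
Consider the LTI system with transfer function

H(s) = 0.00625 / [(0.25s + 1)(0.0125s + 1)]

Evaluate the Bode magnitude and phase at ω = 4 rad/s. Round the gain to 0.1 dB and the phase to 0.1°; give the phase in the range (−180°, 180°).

At ω = 4 rad/s:
pole (1 + j4·0.25) = 1 + j1 → |·| ≈ 1.4142, ∠ ≈ 45.00°
pole (1 + j4·0.0125) = 1 + j0.05 → |·| ≈ 1.0012, ∠ ≈ 2.86°
|H| = 0.00625 · 1 / (1.4142 · 1.0012) ≈ 0.0044142
Gain = 20 log₁₀(0.0044142) ≈ -47.10 dB
∠H = (0°) − (45.00° + 2.86°) = -47.86°

-47.1 dB, -47.9°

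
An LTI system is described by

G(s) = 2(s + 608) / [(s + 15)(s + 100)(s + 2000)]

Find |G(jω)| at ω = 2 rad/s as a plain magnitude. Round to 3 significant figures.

At s = jω = j2:
zero (s+608): 608 + j2 → |·| = √(608²+2²) = √369668 ≈ 608, ∠ = arctan(2/608) ≈ 0.19°
pole (s+15): 15 + j2 → |·| = √(15²+2²) = √229 ≈ 15.133, ∠ = arctan(2/15) ≈ 7.59°
pole (s+100): 100 + j2 → |·| = √(100²+2²) = √10004 ≈ 100.02, ∠ = arctan(2/100) ≈ 1.15°
pole (s+2000): 2000 + j2 → |·| = √(2000²+2²) = √4000004 ≈ 2000, ∠ = arctan(2/2000) ≈ 0.06°
|G| = 2 · 608 / 3.0272e+06 ≈ 0.00040169

0.000402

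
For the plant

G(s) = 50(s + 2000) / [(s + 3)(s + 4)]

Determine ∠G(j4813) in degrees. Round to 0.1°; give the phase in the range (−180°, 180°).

At s = jω = j4813:
zero (s+2000): 2000 + j4813 → |·| = √(2000²+4813²) = √27164969 ≈ 5212, ∠ = arctan(4813/2000) ≈ 67.44°
pole (s+3): 3 + j4813 → |·| = √(3²+4813²) = √23164978 ≈ 4813, ∠ = arctan(4813/3) ≈ 89.96°
pole (s+4): 4 + j4813 → |·| = √(4²+4813²) = √23164985 ≈ 4813, ∠ = arctan(4813/4) ≈ 89.95°
∠G = 67.44° − 179.91° = -112.47°

-112.5°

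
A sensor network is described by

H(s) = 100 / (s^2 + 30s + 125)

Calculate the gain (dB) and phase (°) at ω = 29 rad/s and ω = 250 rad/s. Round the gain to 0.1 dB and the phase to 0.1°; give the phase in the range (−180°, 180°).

Substitute s = j29:
Numerator: 100 = 100 + j0
Denominator: (j29)^2 + 30(j29) + 125 = -716 + j870
|N| = √(100² + 0²) ≈ 100, ∠N ≈ 0.00°
|D| = √(716² + 870²) ≈ 1126.7, ∠D ≈ 129.45°
|H| = 100 / 1126.7 ≈ 0.088755
Gain = 20 log₁₀(0.088755) ≈ -21.04 dB
∠H = 0.00° − 129.45° = -129.45°

Substitute s = j250:
Numerator: 100 = 100 + j0
Denominator: (j250)^2 + 30(j250) + 125 = -62375 + j7500
|N| = √(100² + 0²) ≈ 100, ∠N ≈ 0.00°
|D| = √(62375² + 7500²) ≈ 62824, ∠D ≈ 173.14°
|H| = 100 / 62824 ≈ 0.0015917
Gain = 20 log₁₀(0.0015917) ≈ -55.96 dB
∠H = 0.00° − 173.14° = -173.14°

ω = 29: -21.0 dB, -129.5°; ω = 250: -56.0 dB, -173.1°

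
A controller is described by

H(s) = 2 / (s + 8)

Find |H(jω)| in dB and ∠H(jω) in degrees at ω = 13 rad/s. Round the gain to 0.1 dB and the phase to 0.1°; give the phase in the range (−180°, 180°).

Substitute s = j13:
Numerator: 2 = 2 + j0
Denominator: (j13) + 8 = 8 + j13
|N| = √(2² + 0²) ≈ 2, ∠N ≈ 0.00°
|D| = √(8² + 13²) ≈ 15.264, ∠D ≈ 58.39°
|H| = 2 / 15.264 ≈ 0.13103
Gain = 20 log₁₀(0.13103) ≈ -17.65 dB
∠H = 0.00° − 58.39° = -58.39°

-17.7 dB, -58.4°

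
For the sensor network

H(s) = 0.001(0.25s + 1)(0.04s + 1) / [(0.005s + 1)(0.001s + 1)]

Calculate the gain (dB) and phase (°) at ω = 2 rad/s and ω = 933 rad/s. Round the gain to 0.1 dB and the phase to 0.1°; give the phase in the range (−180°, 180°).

At ω = 2 rad/s:
zero (1 + j2·0.25) = 1 + j0.5 → |·| ≈ 1.118, ∠ ≈ 26.57°
zero (1 + j2·0.04) = 1 + j0.08 → |·| ≈ 1.0032, ∠ ≈ 4.57°
pole (1 + j2·0.005) = 1 + j0.01 → |·| ≈ 1, ∠ ≈ 0.57°
pole (1 + j2·0.001) = 1 + j0.002 → |·| ≈ 1, ∠ ≈ 0.11°
|H| = 0.001 · 1.118 · 1.0032 / (1 · 1) ≈ 0.0011216
Gain = 20 log₁₀(0.0011216) ≈ -59.00 dB
∠H = (26.57° + 4.57°) − (0.57° + 0.11°) = 30.46°

At ω = 933 rad/s:
zero (1 + j933·0.25) = 1 + j233.25 → |·| ≈ 233.25, ∠ ≈ 89.75°
zero (1 + j933·0.04) = 1 + j37.32 → |·| ≈ 37.333, ∠ ≈ 88.47°
pole (1 + j933·0.005) = 1 + j4.665 → |·| ≈ 4.771, ∠ ≈ 77.90°
pole (1 + j933·0.001) = 1 + j0.933 → |·| ≈ 1.3677, ∠ ≈ 43.01°
|H| = 0.001 · 233.25 · 37.333 / (4.771 · 1.3677) ≈ 1.3345
Gain = 20 log₁₀(1.3345) ≈ 2.51 dB
∠H = (89.75° + 88.47°) − (77.90° + 43.01°) = 57.31°

ω = 2: -59.0 dB, 30.5°; ω = 933: 2.5 dB, 57.3°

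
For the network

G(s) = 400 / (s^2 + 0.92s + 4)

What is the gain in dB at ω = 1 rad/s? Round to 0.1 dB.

At s = jω = j1:
quadratic: (j1)² + 0.92·j1 + 4 = 3 + j0.92 → |·| ≈ 3.1379, ∠ ≈ 17.05°
|G| = 400 / 3.1379 ≈ 127.47
Gain = 20 log₁₀(127.47) ≈ 42.11 dB

42.1 dB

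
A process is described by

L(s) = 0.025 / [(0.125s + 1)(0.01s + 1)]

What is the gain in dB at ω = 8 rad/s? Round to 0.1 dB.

-35.1 dB

At ω = 8 rad/s:
pole (1 + j8·0.125) = 1 + j1 → |·| ≈ 1.4142, ∠ ≈ 45.00°
pole (1 + j8·0.01) = 1 + j0.08 → |·| ≈ 1.0032, ∠ ≈ 4.57°
|L| = 0.025 · 1 / (1.4142 · 1.0032) ≈ 0.017621
Gain = 20 log₁₀(0.017621) ≈ -35.08 dB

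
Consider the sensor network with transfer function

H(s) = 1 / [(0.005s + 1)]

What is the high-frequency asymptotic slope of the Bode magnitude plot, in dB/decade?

Each pole contributes −20 dB/decade at high frequency; each zero contributes +20 dB/decade.
Net: 0 zero(s) − 1 pole(s) → -20 dB/decade.

-20 dB/decade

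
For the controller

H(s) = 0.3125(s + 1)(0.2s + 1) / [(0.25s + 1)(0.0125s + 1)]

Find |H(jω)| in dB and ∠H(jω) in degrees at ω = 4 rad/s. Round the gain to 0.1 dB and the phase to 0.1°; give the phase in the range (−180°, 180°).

1.3 dB, 66.8°

At ω = 4 rad/s:
zero (1 + j4·1) = 1 + j4 → |·| ≈ 4.1231, ∠ ≈ 75.96°
zero (1 + j4·0.2) = 1 + j0.8 → |·| ≈ 1.2806, ∠ ≈ 38.66°
pole (1 + j4·0.25) = 1 + j1 → |·| ≈ 1.4142, ∠ ≈ 45.00°
pole (1 + j4·0.0125) = 1 + j0.05 → |·| ≈ 1.0012, ∠ ≈ 2.86°
|H| = 0.3125 · 4.1231 · 1.2806 / (1.4142 · 1.0012) ≈ 1.1653
Gain = 20 log₁₀(1.1653) ≈ 1.33 dB
∠H = (75.96° + 38.66°) − (45.00° + 2.86°) = 66.76°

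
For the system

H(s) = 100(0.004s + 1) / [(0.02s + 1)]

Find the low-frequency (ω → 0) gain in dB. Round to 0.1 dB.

H(0) = 100 · 1 / 1 = 100
20 log₁₀(100) ≈ 40.00 dB

40.0 dB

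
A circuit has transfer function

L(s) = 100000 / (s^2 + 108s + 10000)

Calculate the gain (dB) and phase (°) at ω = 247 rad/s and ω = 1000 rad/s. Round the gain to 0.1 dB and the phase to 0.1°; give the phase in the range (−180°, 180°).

ω = 247: 4.8 dB, -152.4°; ω = 1000: -20.0 dB, -173.8°

At s = jω = j247:
quadratic: (j247)² + 108·j247 + 10000 = -51009 + j26676 → |·| ≈ 57563, ∠ ≈ 152.39°
|L| = 100000 / 57563 ≈ 1.7372
Gain = 20 log₁₀(1.7372) ≈ 4.80 dB
∠L = 0.00° − 152.39° = -152.39°

At s = jω = j1000:
quadratic: (j1000)² + 108·j1000 + 10000 = -990000 + j108000 → |·| ≈ 9.9587e+05, ∠ ≈ 173.77°
|L| = 100000 / 9.9587e+05 ≈ 0.10041
Gain = 20 log₁₀(0.10041) ≈ -19.96 dB
∠L = 0.00° − 173.77° = -173.77°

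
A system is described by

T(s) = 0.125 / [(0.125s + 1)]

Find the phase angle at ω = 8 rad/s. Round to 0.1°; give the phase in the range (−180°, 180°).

At ω = 8 rad/s:
pole (1 + j8·0.125) = 1 + j1 → |·| ≈ 1.4142, ∠ ≈ 45.00°
∠T = (0°) − (45.00°) = -45.00°

-45.0°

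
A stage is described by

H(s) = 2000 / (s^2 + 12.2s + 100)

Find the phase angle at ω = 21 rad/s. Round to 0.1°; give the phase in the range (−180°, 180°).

At s = jω = j21:
quadratic: (j21)² + 12.2·j21 + 100 = -341 + j256.2 → |·| ≈ 426.52, ∠ ≈ 143.08°
∠H = 0.00° − 143.08° = -143.08°

-143.1°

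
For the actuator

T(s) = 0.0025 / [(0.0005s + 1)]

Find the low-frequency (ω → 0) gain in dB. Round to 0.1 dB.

-52.0 dB

T(0) = 0.0025 · 1 / 1 = 0.0025
20 log₁₀(0.0025) ≈ -52.04 dB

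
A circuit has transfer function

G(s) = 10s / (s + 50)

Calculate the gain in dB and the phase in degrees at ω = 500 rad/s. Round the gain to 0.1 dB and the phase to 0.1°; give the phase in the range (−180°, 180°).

At s = jω = j500:
zero at origin: s = j500 → |·| = 500, ∠ = 90.00°
pole (s+50): 50 + j500 → |·| = √(50²+500²) = √252500 ≈ 502.49, ∠ = arctan(500/50) ≈ 84.29°
|G| = 10 · 500 / 502.49 ≈ 9.9504
Gain = 20 log₁₀(9.9504) ≈ 19.96 dB
∠G = 90.00° − 84.29° = 5.71°

20.0 dB, 5.7°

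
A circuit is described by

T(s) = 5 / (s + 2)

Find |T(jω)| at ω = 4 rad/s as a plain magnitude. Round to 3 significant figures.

Substitute s = j4:
Numerator: 5 = 5 + j0
Denominator: (j4) + 2 = 2 + j4
|N| = √(5² + 0²) ≈ 5, ∠N ≈ 0.00°
|D| = √(2² + 4²) ≈ 4.4721, ∠D ≈ 63.43°
|T| = 5 / 4.4721 ≈ 1.118

1.12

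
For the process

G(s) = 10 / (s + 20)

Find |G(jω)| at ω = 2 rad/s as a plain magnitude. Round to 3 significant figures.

0.498

Substitute s = j2:
Numerator: 10 = 10 + j0
Denominator: (j2) + 20 = 20 + j2
|N| = √(10² + 0²) ≈ 10, ∠N ≈ 0.00°
|D| = √(20² + 2²) ≈ 20.1, ∠D ≈ 5.71°
|G| = 10 / 20.1 ≈ 0.49751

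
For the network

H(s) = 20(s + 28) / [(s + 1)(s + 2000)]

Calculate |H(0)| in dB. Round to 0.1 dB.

H(0) = 20·28 / (1·2000) = 0.28
20 log₁₀(0.28) ≈ -11.06 dB

-11.1 dB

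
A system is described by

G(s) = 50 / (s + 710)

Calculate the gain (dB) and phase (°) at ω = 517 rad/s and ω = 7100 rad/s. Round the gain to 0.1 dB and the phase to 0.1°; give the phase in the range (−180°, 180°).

ω = 517: -24.9 dB, -36.1°; ω = 7100: -43.1 dB, -84.3°

Substitute s = j517:
Numerator: 50 = 50 + j0
Denominator: (j517) + 710 = 710 + j517
|N| = √(50² + 0²) ≈ 50, ∠N ≈ 0.00°
|D| = √(710² + 517²) ≈ 878.29, ∠D ≈ 36.06°
|G| = 50 / 878.29 ≈ 0.056929
Gain = 20 log₁₀(0.056929) ≈ -24.89 dB
∠G = 0.00° − 36.06° = -36.06°

Substitute s = j7100:
Numerator: 50 = 50 + j0
Denominator: (j7100) + 710 = 710 + j7100
|N| = √(50² + 0²) ≈ 50, ∠N ≈ 0.00°
|D| = √(710² + 7100²) ≈ 7135.4, ∠D ≈ 84.29°
|G| = 50 / 7135.4 ≈ 0.0070073
Gain = 20 log₁₀(0.0070073) ≈ -43.09 dB
∠G = 0.00° − 84.29° = -84.29°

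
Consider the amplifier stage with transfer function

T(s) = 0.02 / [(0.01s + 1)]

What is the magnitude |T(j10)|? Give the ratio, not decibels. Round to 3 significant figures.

At ω = 10 rad/s:
pole (1 + j10·0.01) = 1 + j0.1 → |·| ≈ 1.005, ∠ ≈ 5.71°
|T| = 0.02 · 1 / (1.005) ≈ 0.0199

0.0199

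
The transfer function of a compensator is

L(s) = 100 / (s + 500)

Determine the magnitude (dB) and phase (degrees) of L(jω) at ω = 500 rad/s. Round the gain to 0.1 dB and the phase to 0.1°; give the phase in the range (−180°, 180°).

Substitute s = j500:
Numerator: 100 = 100 + j0
Denominator: (j500) + 500 = 500 + j500
|N| = √(100² + 0²) ≈ 100, ∠N ≈ 0.00°
|D| = √(500² + 500²) ≈ 707.11, ∠D ≈ 45.00°
|L| = 100 / 707.11 ≈ 0.14142
Gain = 20 log₁₀(0.14142) ≈ -16.99 dB
∠L = 0.00° − 45.00° = -45.00°

-17.0 dB, -45.0°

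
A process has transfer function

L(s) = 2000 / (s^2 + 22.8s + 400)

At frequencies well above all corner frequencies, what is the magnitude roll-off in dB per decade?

Each pole contributes −20 dB/decade at high frequency; each zero contributes +20 dB/decade.
Net: 0 zero(s) − 2 pole(s) → -40 dB/decade.

-40 dB/decade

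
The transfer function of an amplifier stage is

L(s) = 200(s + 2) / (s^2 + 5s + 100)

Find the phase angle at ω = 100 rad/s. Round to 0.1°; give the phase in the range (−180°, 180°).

At s = jω = j100:
zero (s+2): 2 + j100 → |·| = √(2²+100²) = √10004 ≈ 100.02, ∠ = arctan(100/2) ≈ 88.85°
quadratic: (j100)² + 5·j100 + 100 = -9900 + j500 → |·| ≈ 9912.6, ∠ ≈ 177.11°
∠L = 88.85° − 177.11° = -88.26°

-88.3°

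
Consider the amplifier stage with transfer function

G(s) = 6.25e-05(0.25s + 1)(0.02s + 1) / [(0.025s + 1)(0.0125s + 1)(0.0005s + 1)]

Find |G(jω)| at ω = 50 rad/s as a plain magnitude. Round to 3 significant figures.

0.000587

At ω = 50 rad/s:
zero (1 + j50·0.25) = 1 + j12.5 → |·| ≈ 12.54, ∠ ≈ 85.43°
zero (1 + j50·0.02) = 1 + j1 → |·| ≈ 1.4142, ∠ ≈ 45.00°
pole (1 + j50·0.025) = 1 + j1.25 → |·| ≈ 1.6008, ∠ ≈ 51.34°
pole (1 + j50·0.0125) = 1 + j0.625 → |·| ≈ 1.1792, ∠ ≈ 32.01°
pole (1 + j50·0.0005) = 1 + j0.025 → |·| ≈ 1.0003, ∠ ≈ 1.43°
|G| = 6.25e-05 · 12.54 · 1.4142 / (1.6008 · 1.1792 · 1.0003) ≈ 0.00058699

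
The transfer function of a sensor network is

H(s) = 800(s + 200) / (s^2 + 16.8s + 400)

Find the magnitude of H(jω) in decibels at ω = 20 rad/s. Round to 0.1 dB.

53.6 dB

At s = jω = j20:
zero (s+200): 200 + j20 → |·| = √(200²+20²) = √40400 ≈ 201, ∠ = arctan(20/200) ≈ 5.71°
quadratic: (j20)² + 16.8·j20 + 400 = 0 + j336 → |·| ≈ 336, ∠ ≈ 90.00°
|H| = 800 · 201 / 336 ≈ 478.57
Gain = 20 log₁₀(478.57) ≈ 53.60 dB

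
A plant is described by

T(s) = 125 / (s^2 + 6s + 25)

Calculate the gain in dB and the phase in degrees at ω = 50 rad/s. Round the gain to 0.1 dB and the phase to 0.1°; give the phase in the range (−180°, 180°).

-26.0 dB, -173.1°

At s = jω = j50:
quadratic: (j50)² + 6·j50 + 25 = -2475 + j300 → |·| ≈ 2493.1, ∠ ≈ 173.09°
|T| = 125 / 2493.1 ≈ 0.050138
Gain = 20 log₁₀(0.050138) ≈ -26.00 dB
∠T = 0.00° − 173.09° = -173.09°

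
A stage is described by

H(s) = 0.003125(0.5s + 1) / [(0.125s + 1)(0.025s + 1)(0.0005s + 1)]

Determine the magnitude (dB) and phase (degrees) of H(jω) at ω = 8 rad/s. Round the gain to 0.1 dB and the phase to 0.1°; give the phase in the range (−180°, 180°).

-41.0 dB, 19.4°

At ω = 8 rad/s:
zero (1 + j8·0.5) = 1 + j4 → |·| ≈ 4.1231, ∠ ≈ 75.96°
pole (1 + j8·0.125) = 1 + j1 → |·| ≈ 1.4142, ∠ ≈ 45.00°
pole (1 + j8·0.025) = 1 + j0.2 → |·| ≈ 1.0198, ∠ ≈ 11.31°
pole (1 + j8·0.0005) = 1 + j0.004 → |·| ≈ 1, ∠ ≈ 0.23°
|H| = 0.003125 · 4.1231 / (1.4142 · 1.0198 · 1) ≈ 0.008934
Gain = 20 log₁₀(0.008934) ≈ -40.98 dB
∠H = (75.96°) − (45.00° + 11.31° + 0.23°) = 19.42°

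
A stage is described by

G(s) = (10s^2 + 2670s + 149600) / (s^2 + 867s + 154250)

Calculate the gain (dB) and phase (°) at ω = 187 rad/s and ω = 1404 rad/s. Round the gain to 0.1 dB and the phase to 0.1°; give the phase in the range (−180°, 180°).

Substitute s = j187:
Numerator: 10(j187)^2 + 2670(j187) + 149600 = -200090 + j499290
Denominator: (j187)^2 + 867(j187) + 154250 = 119281 + j162129
|N| = √(200090² + 499290²) ≈ 5.3789e+05, ∠N ≈ 111.84°
|D| = √(119281² + 162129²) ≈ 2.0128e+05, ∠D ≈ 53.66°
|G| = 5.3789e+05 / 2.0128e+05 ≈ 2.6723
Gain = 20 log₁₀(2.6723) ≈ 8.54 dB
∠G = 111.84° − 53.66° = 58.18°

Substitute s = j1404:
Numerator: 10(j1404)^2 + 2670(j1404) + 149600 = -19562560 + j3748680
Denominator: (j1404)^2 + 867(j1404) + 154250 = -1816966 + j1217268
|N| = √(19562560² + 3748680²) ≈ 1.9918e+07, ∠N ≈ 169.15°
|D| = √(1816966² + 1217268²) ≈ 2.187e+06, ∠D ≈ 146.18°
|G| = 1.9918e+07 / 2.187e+06 ≈ 9.1075
Gain = 20 log₁₀(9.1075) ≈ 19.19 dB
∠G = 169.15° − 146.18° = 22.97°

ω = 187: 8.5 dB, 58.2°; ω = 1404: 19.2 dB, 23.0°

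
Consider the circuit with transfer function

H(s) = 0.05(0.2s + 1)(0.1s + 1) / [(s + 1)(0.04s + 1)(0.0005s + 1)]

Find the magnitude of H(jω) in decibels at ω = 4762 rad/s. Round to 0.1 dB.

-40.3 dB

At ω = 4762 rad/s:
zero (1 + j4762·0.2) = 1 + j952.4 → |·| ≈ 952.4, ∠ ≈ 89.94°
zero (1 + j4762·0.1) = 1 + j476.2 → |·| ≈ 476.2, ∠ ≈ 89.88°
pole (1 + j4762·1) = 1 + j4762 → |·| ≈ 4762, ∠ ≈ 89.99°
pole (1 + j4762·0.04) = 1 + j190.48 → |·| ≈ 190.48, ∠ ≈ 89.70°
pole (1 + j4762·0.0005) = 1 + j2.381 → |·| ≈ 2.5825, ∠ ≈ 67.22°
|H| = 0.05 · 952.4 · 476.2 / (4762 · 190.48 · 2.5825) ≈ 0.0096805
Gain = 20 log₁₀(0.0096805) ≈ -40.28 dB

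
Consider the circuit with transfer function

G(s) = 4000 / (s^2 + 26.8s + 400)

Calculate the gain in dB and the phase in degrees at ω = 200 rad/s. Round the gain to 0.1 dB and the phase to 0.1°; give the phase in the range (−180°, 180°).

At s = jω = j200:
quadratic: (j200)² + 26.8·j200 + 400 = -39600 + j5360 → |·| ≈ 39961, ∠ ≈ 172.29°
|G| = 4000 / 39961 ≈ 0.1001
Gain = 20 log₁₀(0.1001) ≈ -19.99 dB
∠G = 0.00° − 172.29° = -172.29°

-20.0 dB, -172.3°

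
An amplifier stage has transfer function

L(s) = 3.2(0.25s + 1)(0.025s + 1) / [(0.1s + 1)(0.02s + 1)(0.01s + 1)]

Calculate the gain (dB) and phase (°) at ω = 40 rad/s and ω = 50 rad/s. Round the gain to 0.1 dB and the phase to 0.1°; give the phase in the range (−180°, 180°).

At ω = 40 rad/s:
zero (1 + j40·0.25) = 1 + j10 → |·| ≈ 10.05, ∠ ≈ 84.29°
zero (1 + j40·0.025) = 1 + j1 → |·| ≈ 1.4142, ∠ ≈ 45.00°
pole (1 + j40·0.1) = 1 + j4 → |·| ≈ 4.1231, ∠ ≈ 75.96°
pole (1 + j40·0.02) = 1 + j0.8 → |·| ≈ 1.2806, ∠ ≈ 38.66°
pole (1 + j40·0.01) = 1 + j0.4 → |·| ≈ 1.077, ∠ ≈ 21.80°
|L| = 3.2 · 10.05 · 1.4142 / (4.1231 · 1.2806 · 1.077) ≈ 7.9979
Gain = 20 log₁₀(7.9979) ≈ 18.06 dB
∠L = (84.29° + 45.00°) − (75.96° + 38.66° + 21.80°) = -7.13°

At ω = 50 rad/s:
zero (1 + j50·0.25) = 1 + j12.5 → |·| ≈ 12.54, ∠ ≈ 85.43°
zero (1 + j50·0.025) = 1 + j1.25 → |·| ≈ 1.6008, ∠ ≈ 51.34°
pole (1 + j50·0.1) = 1 + j5 → |·| ≈ 5.099, ∠ ≈ 78.69°
pole (1 + j50·0.02) = 1 + j1 → |·| ≈ 1.4142, ∠ ≈ 45.00°
pole (1 + j50·0.01) = 1 + j0.5 → |·| ≈ 1.118, ∠ ≈ 26.57°
|L| = 3.2 · 12.54 · 1.6008 / (5.099 · 1.4142 · 1.118) ≈ 7.968
Gain = 20 log₁₀(7.968) ≈ 18.03 dB
∠L = (85.43° + 51.34°) − (78.69° + 45.00° + 26.57°) = -13.49°

ω = 40: 18.1 dB, -7.1°; ω = 50: 18.0 dB, -13.5°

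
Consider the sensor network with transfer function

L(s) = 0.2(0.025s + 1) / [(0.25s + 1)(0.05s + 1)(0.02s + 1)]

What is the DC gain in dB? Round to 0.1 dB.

L(0) = 0.2 · 1 / 1 = 0.2
20 log₁₀(0.2) ≈ -13.98 dB

-14.0 dB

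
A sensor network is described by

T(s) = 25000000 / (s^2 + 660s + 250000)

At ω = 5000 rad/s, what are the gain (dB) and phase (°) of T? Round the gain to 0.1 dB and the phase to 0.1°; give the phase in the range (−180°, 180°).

0.0 dB, -172.4°

At s = jω = j5000:
quadratic: (j5000)² + 660·j5000 + 250000 = -24750000 + j3300000 → |·| ≈ 2.4969e+07, ∠ ≈ 172.41°
|T| = 25000000 / 2.4969e+07 ≈ 1.0012
Gain = 20 log₁₀(1.0012) ≈ 0.01 dB
∠T = 0.00° − 172.41° = -172.41°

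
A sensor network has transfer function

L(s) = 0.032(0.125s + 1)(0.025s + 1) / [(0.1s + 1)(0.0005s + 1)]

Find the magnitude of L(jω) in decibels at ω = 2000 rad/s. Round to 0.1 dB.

3.0 dB

At ω = 2000 rad/s:
zero (1 + j2000·0.125) = 1 + j250 → |·| ≈ 250, ∠ ≈ 89.77°
zero (1 + j2000·0.025) = 1 + j50 → |·| ≈ 50.01, ∠ ≈ 88.85°
pole (1 + j2000·0.1) = 1 + j200 → |·| ≈ 200, ∠ ≈ 89.71°
pole (1 + j2000·0.0005) = 1 + j1 → |·| ≈ 1.4142, ∠ ≈ 45.00°
|L| = 0.032 · 250 · 50.01 / (200 · 1.4142) ≈ 1.4145
Gain = 20 log₁₀(1.4145) ≈ 3.01 dB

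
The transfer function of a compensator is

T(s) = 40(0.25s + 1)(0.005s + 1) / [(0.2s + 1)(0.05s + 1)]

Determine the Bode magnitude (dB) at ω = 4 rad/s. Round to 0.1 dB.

32.7 dB

At ω = 4 rad/s:
zero (1 + j4·0.25) = 1 + j1 → |·| ≈ 1.4142, ∠ ≈ 45.00°
zero (1 + j4·0.005) = 1 + j0.02 → |·| ≈ 1.0002, ∠ ≈ 1.15°
pole (1 + j4·0.2) = 1 + j0.8 → |·| ≈ 1.2806, ∠ ≈ 38.66°
pole (1 + j4·0.05) = 1 + j0.2 → |·| ≈ 1.0198, ∠ ≈ 11.31°
|T| = 40 · 1.4142 · 1.0002 / (1.2806 · 1.0198) ≈ 43.324
Gain = 20 log₁₀(43.324) ≈ 32.73 dB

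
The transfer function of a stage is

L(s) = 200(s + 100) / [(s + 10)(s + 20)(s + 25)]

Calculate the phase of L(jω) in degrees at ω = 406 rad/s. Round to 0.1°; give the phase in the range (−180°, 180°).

At s = jω = j406:
zero (s+100): 100 + j406 → |·| = √(100²+406²) = √174836 ≈ 418.13, ∠ = arctan(406/100) ≈ 76.16°
pole (s+10): 10 + j406 → |·| = √(10²+406²) = √164936 ≈ 406.12, ∠ = arctan(406/10) ≈ 88.59°
pole (s+20): 20 + j406 → |·| = √(20²+406²) = √165236 ≈ 406.49, ∠ = arctan(406/20) ≈ 87.18°
pole (s+25): 25 + j406 → |·| = √(25²+406²) = √165461 ≈ 406.77, ∠ = arctan(406/25) ≈ 86.48°
∠L = 76.16° − 262.25° = -186.09° ≡ 173.91° (principal value)

173.9°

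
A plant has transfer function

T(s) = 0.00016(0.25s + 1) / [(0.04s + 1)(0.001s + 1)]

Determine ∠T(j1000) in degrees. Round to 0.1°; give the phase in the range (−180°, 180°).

At ω = 1000 rad/s:
zero (1 + j1000·0.25) = 1 + j250 → |·| ≈ 250, ∠ ≈ 89.77°
pole (1 + j1000·0.04) = 1 + j40 → |·| ≈ 40.012, ∠ ≈ 88.57°
pole (1 + j1000·0.001) = 1 + j1 → |·| ≈ 1.4142, ∠ ≈ 45.00°
∠T = (89.77°) − (88.57° + 45.00°) = -43.80°

-43.8°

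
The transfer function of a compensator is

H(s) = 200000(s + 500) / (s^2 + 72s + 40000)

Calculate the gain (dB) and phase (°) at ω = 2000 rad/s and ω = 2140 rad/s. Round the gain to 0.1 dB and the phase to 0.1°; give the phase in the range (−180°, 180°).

At s = jω = j2000:
zero (s+500): 500 + j2000 → |·| = √(500²+2000²) = √4250000 ≈ 2061.6, ∠ = arctan(2000/500) ≈ 75.96°
quadratic: (j2000)² + 72·j2000 + 40000 = -3960000 + j144000 → |·| ≈ 3.9626e+06, ∠ ≈ 177.92°
|H| = 200000 · 2061.6 / 3.9626e+06 ≈ 104.05
Gain = 20 log₁₀(104.05) ≈ 40.34 dB
∠H = 75.96° − 177.92° = -101.96°

At s = jω = j2140:
zero (s+500): 500 + j2140 → |·| = √(500²+2140²) = √4829600 ≈ 2197.6, ∠ = arctan(2140/500) ≈ 76.85°
quadratic: (j2140)² + 72·j2140 + 40000 = -4539600 + j154080 → |·| ≈ 4.5422e+06, ∠ ≈ 178.06°
|H| = 200000 · 2197.6 / 4.5422e+06 ≈ 96.764
Gain = 20 log₁₀(96.764) ≈ 39.71 dB
∠H = 76.85° − 178.06° = -101.21°

ω = 2000: 40.3 dB, -102.0°; ω = 2140: 39.7 dB, -101.2°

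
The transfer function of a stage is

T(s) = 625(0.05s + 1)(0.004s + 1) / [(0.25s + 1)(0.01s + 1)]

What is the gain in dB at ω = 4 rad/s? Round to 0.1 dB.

At ω = 4 rad/s:
zero (1 + j4·0.05) = 1 + j0.2 → |·| ≈ 1.0198, ∠ ≈ 11.31°
zero (1 + j4·0.004) = 1 + j0.016 → |·| ≈ 1.0001, ∠ ≈ 0.92°
pole (1 + j4·0.25) = 1 + j1 → |·| ≈ 1.4142, ∠ ≈ 45.00°
pole (1 + j4·0.01) = 1 + j0.04 → |·| ≈ 1.0008, ∠ ≈ 2.29°
|T| = 625 · 1.0198 · 1.0001 / (1.4142 · 1.0008) ≈ 450.38
Gain = 20 log₁₀(450.38) ≈ 53.07 dB

53.1 dB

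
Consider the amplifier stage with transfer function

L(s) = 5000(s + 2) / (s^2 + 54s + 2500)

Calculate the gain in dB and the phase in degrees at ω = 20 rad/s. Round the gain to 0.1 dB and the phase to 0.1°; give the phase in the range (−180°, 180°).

At s = jω = j20:
zero (s+2): 2 + j20 → |·| = √(2²+20²) = √404 ≈ 20.1, ∠ = arctan(20/2) ≈ 84.29°
quadratic: (j20)² + 54·j20 + 2500 = 2100 + j1080 → |·| ≈ 2361.4, ∠ ≈ 27.22°
|L| = 5000 · 20.1 / 2361.4 ≈ 42.559
Gain = 20 log₁₀(42.559) ≈ 32.58 dB
∠L = 84.29° − 27.22° = 57.07°

32.6 dB, 57.1°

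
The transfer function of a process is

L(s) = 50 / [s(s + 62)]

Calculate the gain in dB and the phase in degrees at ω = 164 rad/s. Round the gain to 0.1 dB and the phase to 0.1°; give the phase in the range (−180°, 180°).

-55.2 dB, -159.3°

At s = jω = j164:
pole (s+62): 62 + j164 → |·| = √(62²+164²) = √30740 ≈ 175.33, ∠ = arctan(164/62) ≈ 69.29°
pole at origin: |s| = 164, ∠ = 90.00° (in denominator)
|L| = 50 / 28754 ≈ 0.0017389
Gain = 20 log₁₀(0.0017389) ≈ -55.19 dB
∠L = 0.00° − 159.29° = -159.29°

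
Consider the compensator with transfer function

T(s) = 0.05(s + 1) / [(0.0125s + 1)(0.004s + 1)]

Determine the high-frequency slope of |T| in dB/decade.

Each pole contributes −20 dB/decade at high frequency; each zero contributes +20 dB/decade.
Net: 1 zero(s) − 2 pole(s) → -20 dB/decade.

-20 dB/decade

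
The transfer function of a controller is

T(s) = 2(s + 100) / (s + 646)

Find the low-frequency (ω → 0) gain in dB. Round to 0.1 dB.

T(0) = 2·100 / (646) ≈ 0.3096
20 log₁₀(0.3096) ≈ -10.18 dB

-10.2 dB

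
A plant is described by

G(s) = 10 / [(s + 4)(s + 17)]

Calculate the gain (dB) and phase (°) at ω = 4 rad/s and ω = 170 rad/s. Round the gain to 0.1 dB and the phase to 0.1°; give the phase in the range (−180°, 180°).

ω = 4: -19.9 dB, -58.2°; ω = 170: -69.3 dB, -172.9°

At s = jω = j4:
pole (s+4): 4 + j4 → |·| = √(4²+4²) = √32 ≈ 5.6569, ∠ = arctan(4/4) ≈ 45.00°
pole (s+17): 17 + j4 → |·| = √(17²+4²) = √305 ≈ 17.464, ∠ = arctan(4/17) ≈ 13.24°
|G| = 10 / 98.792 ≈ 0.10122
Gain = 20 log₁₀(0.10122) ≈ -19.89 dB
∠G = 0.00° − 58.24° = -58.24°

At s = jω = j170:
pole (s+4): 4 + j170 → |·| = √(4²+170²) = √28916 ≈ 170.05, ∠ = arctan(170/4) ≈ 88.65°
pole (s+17): 17 + j170 → |·| = √(17²+170²) = √29189 ≈ 170.85, ∠ = arctan(170/17) ≈ 84.29°
|G| = 10 / 29053 ≈ 0.0003442
Gain = 20 log₁₀(0.0003442) ≈ -69.26 dB
∠G = 0.00° − 172.94° = -172.94°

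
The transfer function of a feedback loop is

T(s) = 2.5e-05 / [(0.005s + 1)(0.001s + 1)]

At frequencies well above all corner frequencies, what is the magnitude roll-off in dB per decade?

Each pole contributes −20 dB/decade at high frequency; each zero contributes +20 dB/decade.
Net: 0 zero(s) − 2 pole(s) → -40 dB/decade.

-40 dB/decade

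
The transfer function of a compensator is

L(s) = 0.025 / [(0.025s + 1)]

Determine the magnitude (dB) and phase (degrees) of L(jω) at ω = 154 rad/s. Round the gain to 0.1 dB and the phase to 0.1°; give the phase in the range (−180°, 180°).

-44.0 dB, -75.4°

At ω = 154 rad/s:
pole (1 + j154·0.025) = 1 + j3.85 → |·| ≈ 3.9778, ∠ ≈ 75.44°
|L| = 0.025 · 1 / (3.9778) ≈ 0.0062849
Gain = 20 log₁₀(0.0062849) ≈ -44.03 dB
∠L = (0°) − (75.44°) = -75.44°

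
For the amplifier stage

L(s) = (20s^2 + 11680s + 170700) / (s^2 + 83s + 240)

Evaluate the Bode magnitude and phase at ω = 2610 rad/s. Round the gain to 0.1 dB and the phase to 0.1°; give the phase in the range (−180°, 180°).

26.2 dB, -10.8°

Substitute s = j2610:
Numerator: 20(j2610)^2 + 11680(j2610) + 170700 = -136071300 + j30484800
Denominator: (j2610)^2 + 83(j2610) + 240 = -6811860 + j216630
|N| = √(136071300² + 30484800²) ≈ 1.3944e+08, ∠N ≈ 167.37°
|D| = √(6811860² + 216630²) ≈ 6.8153e+06, ∠D ≈ 178.18°
|L| = 1.3944e+08 / 6.8153e+06 ≈ 20.46
Gain = 20 log₁₀(20.46) ≈ 26.22 dB
∠L = 167.37° − 178.18° = -10.81°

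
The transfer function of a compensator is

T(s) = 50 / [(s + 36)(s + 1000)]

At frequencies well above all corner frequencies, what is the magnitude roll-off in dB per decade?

-40 dB/decade

Each pole contributes −20 dB/decade at high frequency; each zero contributes +20 dB/decade.
Net: 0 zero(s) − 2 pole(s) → -40 dB/decade.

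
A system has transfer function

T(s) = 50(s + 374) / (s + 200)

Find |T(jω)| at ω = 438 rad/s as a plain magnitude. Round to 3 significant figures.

At s = jω = j438:
zero (s+374): 374 + j438 → |·| = √(374²+438²) = √331720 ≈ 575.95, ∠ = arctan(438/374) ≈ 49.51°
pole (s+200): 200 + j438 → |·| = √(200²+438²) = √231844 ≈ 481.5, ∠ = arctan(438/200) ≈ 65.46°
|T| = 50 · 575.95 / 481.5 ≈ 59.808

59.8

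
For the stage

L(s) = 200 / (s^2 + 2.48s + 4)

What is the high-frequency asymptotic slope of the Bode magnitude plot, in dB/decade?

Each pole contributes −20 dB/decade at high frequency; each zero contributes +20 dB/decade.
Net: 0 zero(s) − 2 pole(s) → -40 dB/decade.

-40 dB/decade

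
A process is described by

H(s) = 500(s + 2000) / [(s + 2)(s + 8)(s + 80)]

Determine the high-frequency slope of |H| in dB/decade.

Each pole contributes −20 dB/decade at high frequency; each zero contributes +20 dB/decade.
Net: 1 zero(s) − 3 pole(s) → -40 dB/decade.

-40 dB/decade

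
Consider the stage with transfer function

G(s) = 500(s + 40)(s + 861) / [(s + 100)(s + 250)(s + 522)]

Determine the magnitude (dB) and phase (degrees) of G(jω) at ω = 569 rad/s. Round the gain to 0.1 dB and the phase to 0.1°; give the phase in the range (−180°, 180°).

0.5 dB, -74.3°

At s = jω = j569:
zero (s+40): 40 + j569 → |·| = √(40²+569²) = √325361 ≈ 570.4, ∠ = arctan(569/40) ≈ 85.98°
zero (s+861): 861 + j569 → |·| = √(861²+569²) = √1065082 ≈ 1032, ∠ = arctan(569/861) ≈ 33.46°
pole (s+100): 100 + j569 → |·| = √(100²+569²) = √333761 ≈ 577.72, ∠ = arctan(569/100) ≈ 80.03°
pole (s+250): 250 + j569 → |·| = √(250²+569²) = √386261 ≈ 621.5, ∠ = arctan(569/250) ≈ 66.28°
pole (s+522): 522 + j569 → |·| = √(522²+569²) = √596245 ≈ 772.17, ∠ = arctan(569/522) ≈ 47.47°
|G| = 500 · 5.8865e+05 / 2.7725e+08 ≈ 1.0616
Gain = 20 log₁₀(1.0616) ≈ 0.52 dB
∠G = 119.44° − 193.78° = -74.34°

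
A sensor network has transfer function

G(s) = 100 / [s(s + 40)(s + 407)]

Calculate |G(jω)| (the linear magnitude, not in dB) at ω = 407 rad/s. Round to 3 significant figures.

At s = jω = j407:
pole (s+40): 40 + j407 → |·| = √(40²+407²) = √167249 ≈ 408.96, ∠ = arctan(407/40) ≈ 84.39°
pole (s+407): 407 + j407 → |·| = √(407²+407²) = √331298 ≈ 575.58, ∠ = arctan(407/407) ≈ 45.00°
pole at origin: |s| = 407, ∠ = 90.00° (in denominator)
|G| = 100 / 9.5803e+07 ≈ 1.0438e-06

1.04e-06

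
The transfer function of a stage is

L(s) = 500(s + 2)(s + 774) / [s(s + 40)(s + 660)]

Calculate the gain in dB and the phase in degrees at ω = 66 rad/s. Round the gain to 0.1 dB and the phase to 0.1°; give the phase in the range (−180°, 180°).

At s = jω = j66:
zero (s+2): 2 + j66 → |·| = √(2²+66²) = √4360 ≈ 66.03, ∠ = arctan(66/2) ≈ 88.26°
zero (s+774): 774 + j66 → |·| = √(774²+66²) = √603432 ≈ 776.81, ∠ = arctan(66/774) ≈ 4.87°
pole (s+40): 40 + j66 → |·| = √(40²+66²) = √5956 ≈ 77.175, ∠ = arctan(66/40) ≈ 58.78°
pole (s+660): 660 + j66 → |·| = √(660²+66²) = √439956 ≈ 663.29, ∠ = arctan(66/660) ≈ 5.71°
pole at origin: |s| = 66, ∠ = 90.00° (in denominator)
|L| = 500 · 51293 / 3.3785e+06 ≈ 7.5911
Gain = 20 log₁₀(7.5911) ≈ 17.61 dB
∠L = 93.13° − 154.49° = -61.36°

17.6 dB, -61.4°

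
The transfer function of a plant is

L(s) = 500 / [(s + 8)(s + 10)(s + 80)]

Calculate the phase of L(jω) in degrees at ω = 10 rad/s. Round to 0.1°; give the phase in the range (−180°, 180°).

-103.5°

At s = jω = j10:
pole (s+8): 8 + j10 → |·| = √(8²+10²) = √164 ≈ 12.806, ∠ = arctan(10/8) ≈ 51.34°
pole (s+10): 10 + j10 → |·| = √(10²+10²) = √200 ≈ 14.142, ∠ = arctan(10/10) ≈ 45.00°
pole (s+80): 80 + j10 → |·| = √(80²+10²) = √6500 ≈ 80.623, ∠ = arctan(10/80) ≈ 7.13°
∠L = 0.00° − 103.47° = -103.47°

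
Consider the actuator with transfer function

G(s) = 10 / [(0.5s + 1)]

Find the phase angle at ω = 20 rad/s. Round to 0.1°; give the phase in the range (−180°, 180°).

At ω = 20 rad/s:
pole (1 + j20·0.5) = 1 + j10 → |·| ≈ 10.05, ∠ ≈ 84.29°
∠G = (0°) − (84.29°) = -84.29°

-84.3°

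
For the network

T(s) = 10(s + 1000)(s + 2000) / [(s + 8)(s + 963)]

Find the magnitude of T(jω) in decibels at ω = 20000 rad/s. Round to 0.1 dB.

20.0 dB

At s = jω = j20000:
zero (s+1000): 1000 + j20000 → |·| = √(1000²+20000²) = √401000000 ≈ 20025, ∠ = arctan(20000/1000) ≈ 87.14°
zero (s+2000): 2000 + j20000 → |·| = √(2000²+20000²) = √404000000 ≈ 20100, ∠ = arctan(20000/2000) ≈ 84.29°
pole (s+8): 8 + j20000 → |·| = √(8²+20000²) = √400000064 ≈ 20000, ∠ = arctan(20000/8) ≈ 89.98°
pole (s+963): 963 + j20000 → |·| = √(963²+20000²) = √400927369 ≈ 20023, ∠ = arctan(20000/963) ≈ 87.24°
|T| = 10 · 4.025e+08 / 4.0046e+08 ≈ 10.051
Gain = 20 log₁₀(10.051) ≈ 20.04 dB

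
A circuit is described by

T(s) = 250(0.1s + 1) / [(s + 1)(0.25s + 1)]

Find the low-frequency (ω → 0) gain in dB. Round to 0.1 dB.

T(0) = 250 · 1 / 1 = 250
20 log₁₀(250) ≈ 47.96 dB

48.0 dB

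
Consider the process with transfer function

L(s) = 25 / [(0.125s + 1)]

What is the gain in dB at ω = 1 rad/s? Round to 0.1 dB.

27.9 dB

At ω = 1 rad/s:
pole (1 + j1·0.125) = 1 + j0.125 → |·| ≈ 1.0078, ∠ ≈ 7.13°
|L| = 25 · 1 / (1.0078) ≈ 24.807
Gain = 20 log₁₀(24.807) ≈ 27.89 dB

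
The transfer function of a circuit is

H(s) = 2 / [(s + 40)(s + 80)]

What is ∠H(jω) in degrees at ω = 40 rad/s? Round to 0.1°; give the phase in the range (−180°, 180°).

At s = jω = j40:
pole (s+40): 40 + j40 → |·| = √(40²+40²) = √3200 ≈ 56.569, ∠ = arctan(40/40) ≈ 45.00°
pole (s+80): 80 + j40 → |·| = √(80²+40²) = √8000 ≈ 89.443, ∠ = arctan(40/80) ≈ 26.57°
∠H = 0.00° − 71.57° = -71.57°

-71.6°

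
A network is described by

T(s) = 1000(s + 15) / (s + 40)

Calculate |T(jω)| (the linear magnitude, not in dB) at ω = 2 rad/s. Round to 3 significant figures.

At s = jω = j2:
zero (s+15): 15 + j2 → |·| = √(15²+2²) = √229 ≈ 15.133, ∠ = arctan(2/15) ≈ 7.59°
pole (s+40): 40 + j2 → |·| = √(40²+2²) = √1604 ≈ 40.05, ∠ = arctan(2/40) ≈ 2.86°
|T| = 1000 · 15.133 / 40.05 ≈ 377.85

378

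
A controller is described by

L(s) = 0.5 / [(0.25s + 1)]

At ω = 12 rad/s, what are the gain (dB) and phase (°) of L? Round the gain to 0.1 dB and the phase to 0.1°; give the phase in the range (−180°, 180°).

At ω = 12 rad/s:
pole (1 + j12·0.25) = 1 + j3 → |·| ≈ 3.1623, ∠ ≈ 71.57°
|L| = 0.5 · 1 / (3.1623) ≈ 0.15811
Gain = 20 log₁₀(0.15811) ≈ -16.02 dB
∠L = (0°) − (71.57°) = -71.57°

-16.0 dB, -71.6°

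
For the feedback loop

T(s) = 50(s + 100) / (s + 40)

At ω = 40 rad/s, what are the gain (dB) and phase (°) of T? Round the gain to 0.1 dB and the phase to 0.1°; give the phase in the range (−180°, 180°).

At s = jω = j40:
zero (s+100): 100 + j40 → |·| = √(100²+40²) = √11600 ≈ 107.7, ∠ = arctan(40/100) ≈ 21.80°
pole (s+40): 40 + j40 → |·| = √(40²+40²) = √3200 ≈ 56.569, ∠ = arctan(40/40) ≈ 45.00°
|T| = 50 · 107.7 / 56.569 ≈ 95.193
Gain = 20 log₁₀(95.193) ≈ 39.57 dB
∠T = 21.80° − 45.00° = -23.20°

39.6 dB, -23.2°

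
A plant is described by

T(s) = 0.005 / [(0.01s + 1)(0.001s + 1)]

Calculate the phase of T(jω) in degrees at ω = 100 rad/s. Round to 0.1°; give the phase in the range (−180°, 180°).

-50.7°

At ω = 100 rad/s:
pole (1 + j100·0.01) = 1 + j1 → |·| ≈ 1.4142, ∠ ≈ 45.00°
pole (1 + j100·0.001) = 1 + j0.1 → |·| ≈ 1.005, ∠ ≈ 5.71°
∠T = (0°) − (45.00° + 5.71°) = -50.71°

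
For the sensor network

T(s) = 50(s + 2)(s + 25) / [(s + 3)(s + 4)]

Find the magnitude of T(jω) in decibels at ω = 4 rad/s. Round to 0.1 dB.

46.0 dB

At s = jω = j4:
zero (s+2): 2 + j4 → |·| = √(2²+4²) = √20 ≈ 4.4721, ∠ = arctan(4/2) ≈ 63.43°
zero (s+25): 25 + j4 → |·| = √(25²+4²) = √641 ≈ 25.318, ∠ = arctan(4/25) ≈ 9.09°
pole (s+3): 3 + j4 → |·| = √(3²+4²) = √25 ≈ 5, ∠ = arctan(4/3) ≈ 53.13°
pole (s+4): 4 + j4 → |·| = √(4²+4²) = √32 ≈ 5.6569, ∠ = arctan(4/4) ≈ 45.00°
|T| = 50 · 113.22 / 28.285 ≈ 200.14
Gain = 20 log₁₀(200.14) ≈ 46.03 dB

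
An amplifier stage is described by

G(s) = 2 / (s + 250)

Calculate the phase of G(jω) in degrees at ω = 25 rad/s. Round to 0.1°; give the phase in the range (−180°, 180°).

Substitute s = j25:
Numerator: 2 = 2 + j0
Denominator: (j25) + 250 = 250 + j25
|N| = √(2² + 0²) ≈ 2, ∠N ≈ 0.00°
|D| = √(250² + 25²) ≈ 251.25, ∠D ≈ 5.71°
∠G = 0.00° − 5.71° = -5.71°

-5.7°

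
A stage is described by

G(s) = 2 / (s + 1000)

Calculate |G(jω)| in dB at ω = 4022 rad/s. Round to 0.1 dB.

-66.3 dB

At s = jω = j4022:
pole (s+1000): 1000 + j4022 → |·| = √(1000²+4022²) = √17176484 ≈ 4144.5, ∠ = arctan(4022/1000) ≈ 76.04°
|G| = 2 / 4144.5 ≈ 0.00048257
Gain = 20 log₁₀(0.00048257) ≈ -66.33 dB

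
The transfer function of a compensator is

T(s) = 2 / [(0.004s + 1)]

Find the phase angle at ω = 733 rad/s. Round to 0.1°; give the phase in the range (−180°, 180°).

At ω = 733 rad/s:
pole (1 + j733·0.004) = 1 + j2.932 → |·| ≈ 3.0978, ∠ ≈ 71.17°
∠T = (0°) − (71.17°) = -71.17°

-71.2°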